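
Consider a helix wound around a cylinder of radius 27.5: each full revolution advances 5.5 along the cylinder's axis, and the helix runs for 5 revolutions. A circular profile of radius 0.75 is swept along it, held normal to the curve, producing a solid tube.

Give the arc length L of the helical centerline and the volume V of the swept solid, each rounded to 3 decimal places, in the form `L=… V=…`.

L=864.376 V=1527.478

2πR = 2π·27.5 = 172.787596
per-turn = √(172.787596² + 5.5²) = √(29855.5533 + 30.25) = √29885.8033 = 172.875109
L = 5 × 172.875109 = 864.375545
V = π·0.75² × L = 1.767146 × 864.375545 = 1527.477672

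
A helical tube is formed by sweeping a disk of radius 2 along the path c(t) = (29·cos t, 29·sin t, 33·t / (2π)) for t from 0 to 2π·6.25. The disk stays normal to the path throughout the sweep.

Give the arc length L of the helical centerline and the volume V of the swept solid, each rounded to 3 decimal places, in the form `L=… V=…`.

L=1157.353 V=14543.731

2πR = 2π·29 = 182.212374
per-turn = √(182.212374² + 33²) = √(33201.3492 + 1089) = √34290.3492 = 185.176535
L = 6.25 × 185.176535 = 1157.353345
V = π·2² × L = 12.566371 × 1157.353345 = 14543.731069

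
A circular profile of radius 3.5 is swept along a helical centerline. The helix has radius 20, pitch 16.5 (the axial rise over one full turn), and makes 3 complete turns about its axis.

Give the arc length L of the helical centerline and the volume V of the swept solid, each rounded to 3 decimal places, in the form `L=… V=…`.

2πR = 2π·20 = 125.663706
per-turn = √(125.663706² + 16.5²) = √(15791.3670 + 272.25) = √16063.6170 = 126.742325
L = 3 × 126.742325 = 380.226976
V = π·3.5² × L = 38.484510 × 380.226976 = 14632.848868

L=380.227 V=14632.849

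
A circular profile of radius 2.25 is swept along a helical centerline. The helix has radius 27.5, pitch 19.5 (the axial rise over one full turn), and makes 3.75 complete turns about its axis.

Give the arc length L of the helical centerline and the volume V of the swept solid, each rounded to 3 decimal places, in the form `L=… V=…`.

L=652.067 V=10370.673

2πR = 2π·27.5 = 172.787596
per-turn = √(172.787596² + 19.5²) = √(29855.5533 + 380.25) = √30235.8033 = 173.884454
L = 3.75 × 173.884454 = 652.066702
V = π·2.25² × L = 15.904313 × 652.066702 = 10370.672804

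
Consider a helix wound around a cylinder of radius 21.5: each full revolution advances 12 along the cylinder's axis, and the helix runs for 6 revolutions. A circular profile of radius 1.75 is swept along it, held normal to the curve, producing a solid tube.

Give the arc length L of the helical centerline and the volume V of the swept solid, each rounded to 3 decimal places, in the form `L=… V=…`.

L=813.723 V=7828.928

2πR = 2π·21.5 = 135.088484
per-turn = √(135.088484² + 12²) = √(18248.8985 + 144) = √18392.8985 = 135.620421
L = 6 × 135.620421 = 813.722525
V = π·1.75² × L = 9.621128 × 813.722525 = 7828.928162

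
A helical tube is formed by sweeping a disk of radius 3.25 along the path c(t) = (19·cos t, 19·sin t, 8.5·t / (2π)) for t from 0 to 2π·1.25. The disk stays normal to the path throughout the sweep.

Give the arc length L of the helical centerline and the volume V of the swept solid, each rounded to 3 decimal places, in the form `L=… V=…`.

L=149.603 V=4964.301

2πR = 2π·19 = 119.380521
per-turn = √(119.380521² + 8.5²) = √(14251.7088 + 72.25) = √14323.9588 = 119.682742
L = 1.25 × 119.682742 = 149.603428
V = π·3.25² × L = 33.183072 × 149.603428 = 4964.301370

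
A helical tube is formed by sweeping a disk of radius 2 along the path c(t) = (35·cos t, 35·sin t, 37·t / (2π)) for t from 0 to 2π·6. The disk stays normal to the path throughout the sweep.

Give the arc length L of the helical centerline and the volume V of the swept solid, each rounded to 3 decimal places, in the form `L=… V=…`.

2πR = 2π·35 = 219.911486
per-turn = √(219.911486² + 37²) = √(48361.0616 + 1369) = √49730.0616 = 223.002380
L = 6 × 223.002380 = 1338.014281
V = π·2² × L = 12.566371 × 1338.014281 = 16813.983343

L=1338.014 V=16813.983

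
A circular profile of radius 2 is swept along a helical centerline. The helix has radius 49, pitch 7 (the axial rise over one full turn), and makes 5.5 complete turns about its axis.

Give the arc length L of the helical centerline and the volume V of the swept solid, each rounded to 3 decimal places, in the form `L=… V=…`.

2πR = 2π·49 = 307.876080
per-turn = √(307.876080² + 7²) = √(94787.6807 + 49) = √94836.6807 = 307.955647
L = 5.5 × 307.955647 = 1693.756060
V = π·2² × L = 12.566371 × 1693.756060 = 21284.366378

L=1693.756 V=21284.366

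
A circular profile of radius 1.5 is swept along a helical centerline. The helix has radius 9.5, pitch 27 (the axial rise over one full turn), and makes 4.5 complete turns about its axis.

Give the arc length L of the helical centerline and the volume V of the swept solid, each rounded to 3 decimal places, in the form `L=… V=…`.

2πR = 2π·9.5 = 59.690260
per-turn = √(59.690260² + 27²) = √(3562.9272 + 729) = √4291.9272 = 65.512802
L = 4.5 × 65.512802 = 294.807608
V = π·1.5² × L = 7.068583 × 294.807608 = 2083.872183

L=294.808 V=2083.872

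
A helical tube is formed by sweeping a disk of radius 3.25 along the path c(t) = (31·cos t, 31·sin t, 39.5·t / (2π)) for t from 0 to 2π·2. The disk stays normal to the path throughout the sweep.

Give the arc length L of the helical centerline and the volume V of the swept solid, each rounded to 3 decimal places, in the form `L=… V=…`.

L=397.487 V=13189.845

2πR = 2π·31 = 194.778745
per-turn = √(194.778745² + 39.5²) = √(37938.7593 + 1560.25) = √39499.0093 = 198.743577
L = 2 × 198.743577 = 397.487154
V = π·3.25² × L = 33.183072 × 397.487154 = 13189.844997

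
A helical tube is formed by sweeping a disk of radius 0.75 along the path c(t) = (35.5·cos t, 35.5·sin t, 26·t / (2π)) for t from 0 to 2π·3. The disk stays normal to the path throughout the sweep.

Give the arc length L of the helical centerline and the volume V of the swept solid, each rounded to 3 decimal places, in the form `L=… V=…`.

2πR = 2π·35.5 = 223.053078
per-turn = √(223.053078² + 26²) = √(49752.6758 + 676) = √50428.6758 = 224.563300
L = 3 × 224.563300 = 673.689901
V = π·0.75² × L = 1.767146 × 673.689901 = 1190.508324

L=673.690 V=1190.508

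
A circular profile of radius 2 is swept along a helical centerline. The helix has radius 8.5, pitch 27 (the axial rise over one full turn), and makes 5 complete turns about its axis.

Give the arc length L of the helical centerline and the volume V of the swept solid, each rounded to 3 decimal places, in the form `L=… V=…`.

2πR = 2π·8.5 = 53.407075
per-turn = √(53.407075² + 27²) = √(2852.3157 + 729) = √3581.3157 = 59.844095
L = 5 × 59.844095 = 299.220474
V = π·2² × L = 12.566371 × 299.220474 = 3760.115366

L=299.220 V=3760.115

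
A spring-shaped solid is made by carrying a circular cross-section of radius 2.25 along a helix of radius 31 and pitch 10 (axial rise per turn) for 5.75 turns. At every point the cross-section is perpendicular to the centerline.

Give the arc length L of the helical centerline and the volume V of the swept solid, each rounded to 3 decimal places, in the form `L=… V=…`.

L=1121.453 V=17835.937

2πR = 2π·31 = 194.778745
per-turn = √(194.778745² + 10²) = √(37938.7593 + 100) = √38038.7593 = 195.035277
L = 5.75 × 195.035277 = 1121.452843
V = π·2.25² × L = 15.904313 × 1121.452843 = 17835.936822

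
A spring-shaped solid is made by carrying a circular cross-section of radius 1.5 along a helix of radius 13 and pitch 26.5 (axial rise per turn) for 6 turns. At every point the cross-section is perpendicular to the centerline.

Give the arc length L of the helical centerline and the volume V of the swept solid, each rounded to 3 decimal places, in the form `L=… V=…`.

L=515.236 V=3641.986

2πR = 2π·13 = 81.681409
per-turn = √(81.681409² + 26.5²) = √(6671.8526 + 702.25) = √7374.1026 = 85.872595
L = 6 × 85.872595 = 515.235570
V = π·1.5² × L = 7.068583 × 515.235570 = 3641.985634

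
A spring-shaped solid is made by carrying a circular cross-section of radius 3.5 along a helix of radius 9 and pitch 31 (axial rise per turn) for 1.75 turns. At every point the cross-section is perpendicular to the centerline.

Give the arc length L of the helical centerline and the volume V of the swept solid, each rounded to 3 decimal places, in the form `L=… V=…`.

L=112.855 V=4343.157

2πR = 2π·9 = 56.548668
per-turn = √(56.548668² + 31²) = √(3197.7518 + 961) = √4158.7518 = 64.488385
L = 1.75 × 64.488385 = 112.854674
V = π·3.5² × L = 38.484510 × 112.854674 = 4343.156835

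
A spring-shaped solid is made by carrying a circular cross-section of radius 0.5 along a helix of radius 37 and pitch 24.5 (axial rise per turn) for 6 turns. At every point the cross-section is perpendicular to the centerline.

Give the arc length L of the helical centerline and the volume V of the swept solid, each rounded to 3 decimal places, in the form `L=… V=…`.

2πR = 2π·37 = 232.477856
per-turn = √(232.477856² + 24.5²) = √(54045.9537 + 600.25) = √54646.2037 = 233.765275
L = 6 × 233.765275 = 1402.591649
V = π·0.5² × L = 0.785398 × 1402.591649 = 1101.592905

L=1402.592 V=1101.593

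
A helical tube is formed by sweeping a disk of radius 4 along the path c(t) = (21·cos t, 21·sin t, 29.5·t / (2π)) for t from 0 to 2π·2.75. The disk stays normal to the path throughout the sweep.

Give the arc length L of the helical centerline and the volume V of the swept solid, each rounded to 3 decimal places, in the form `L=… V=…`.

L=371.812 V=18689.316

2πR = 2π·21 = 131.946891
per-turn = √(131.946891² + 29.5²) = √(17409.9822 + 870.25) = √18280.2322 = 135.204409
L = 2.75 × 135.204409 = 371.812124
V = π·4² × L = 50.265482 × 371.812124 = 18689.315809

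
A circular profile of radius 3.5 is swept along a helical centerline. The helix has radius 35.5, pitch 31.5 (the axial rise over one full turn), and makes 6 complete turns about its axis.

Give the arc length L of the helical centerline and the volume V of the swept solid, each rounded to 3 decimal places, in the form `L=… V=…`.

2πR = 2π·35.5 = 223.053078
per-turn = √(223.053078² + 31.5²) = √(49752.6758 + 992.25) = √50744.9258 = 225.266344
L = 6 × 225.266344 = 1351.598065
V = π·3.5² × L = 38.484510 × 1351.598065 = 52015.589243

L=1351.598 V=52015.589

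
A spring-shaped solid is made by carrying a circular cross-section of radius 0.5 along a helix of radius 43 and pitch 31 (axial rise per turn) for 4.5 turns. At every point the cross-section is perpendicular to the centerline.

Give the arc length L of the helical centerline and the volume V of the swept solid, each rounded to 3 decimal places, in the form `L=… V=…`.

2πR = 2π·43 = 270.176968
per-turn = √(270.176968² + 31²) = √(72995.5942 + 961) = √73956.5942 = 271.949617
L = 4.5 × 271.949617 = 1223.773276
V = π·0.5² × L = 0.785398 × 1223.773276 = 961.149284

L=1223.773 V=961.149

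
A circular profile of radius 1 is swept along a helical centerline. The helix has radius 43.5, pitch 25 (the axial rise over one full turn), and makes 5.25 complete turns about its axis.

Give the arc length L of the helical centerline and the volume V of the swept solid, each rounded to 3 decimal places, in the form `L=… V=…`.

2πR = 2π·43.5 = 273.318561
per-turn = √(273.318561² + 25²) = √(74703.0357 + 625) = √75328.0357 = 274.459534
L = 5.25 × 274.459534 = 1440.912553
V = π·1² × L = 3.141593 × 1440.912553 = 4526.760290

L=1440.913 V=4526.760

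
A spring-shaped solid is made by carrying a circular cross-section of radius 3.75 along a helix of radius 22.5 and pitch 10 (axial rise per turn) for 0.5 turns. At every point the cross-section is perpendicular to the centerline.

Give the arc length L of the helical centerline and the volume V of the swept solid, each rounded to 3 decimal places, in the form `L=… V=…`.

L=70.862 V=3130.607

2πR = 2π·22.5 = 141.371669
per-turn = √(141.371669² + 10²) = √(19985.9489 + 100) = √20085.9489 = 141.724906
L = 0.5 × 141.724906 = 70.862453
V = π·3.75² × L = 44.178647 × 70.862453 = 3130.607269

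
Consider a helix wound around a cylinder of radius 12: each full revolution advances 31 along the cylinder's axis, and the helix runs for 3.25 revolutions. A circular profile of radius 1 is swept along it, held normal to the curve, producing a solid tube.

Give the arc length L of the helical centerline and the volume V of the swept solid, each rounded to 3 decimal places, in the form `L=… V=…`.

L=264.948 V=832.357

2πR = 2π·12 = 75.398224
per-turn = √(75.398224² + 31²) = √(5684.8921 + 961) = √6645.8921 = 81.522341
L = 3.25 × 81.522341 = 264.947609
V = π·1² × L = 3.141593 × 264.947609 = 832.357463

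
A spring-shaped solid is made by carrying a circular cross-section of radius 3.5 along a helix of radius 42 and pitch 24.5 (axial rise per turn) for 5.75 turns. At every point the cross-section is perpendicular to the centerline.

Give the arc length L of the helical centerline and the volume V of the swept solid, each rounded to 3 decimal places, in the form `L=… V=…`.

2πR = 2π·42 = 263.893783
per-turn = √(263.893783² + 24.5²) = √(69639.9287 + 600.25) = √70240.1787 = 265.028637
L = 5.75 × 265.028637 = 1523.914665
V = π·3.5² × L = 38.484510 × 1523.914665 = 58647.109181

L=1523.915 V=58647.109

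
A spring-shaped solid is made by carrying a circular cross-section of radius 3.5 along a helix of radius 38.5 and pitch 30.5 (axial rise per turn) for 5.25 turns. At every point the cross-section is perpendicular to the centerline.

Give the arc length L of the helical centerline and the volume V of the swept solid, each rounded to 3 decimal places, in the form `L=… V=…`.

L=1280.044 V=49261.851

2πR = 2π·38.5 = 241.902634
per-turn = √(241.902634² + 30.5²) = √(58516.8845 + 930.25) = √59447.1345 = 243.817831
L = 5.25 × 243.817831 = 1280.043610
V = π·3.5² × L = 38.484510 × 1280.043610 = 49261.851133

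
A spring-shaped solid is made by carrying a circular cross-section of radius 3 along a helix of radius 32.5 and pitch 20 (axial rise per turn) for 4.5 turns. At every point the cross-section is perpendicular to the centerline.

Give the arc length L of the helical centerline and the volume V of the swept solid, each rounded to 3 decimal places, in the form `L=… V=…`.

2πR = 2π·32.5 = 204.203522
per-turn = √(204.203522² + 20²) = √(41699.0786 + 400) = √42099.0786 = 205.180600
L = 4.5 × 205.180600 = 923.312700
V = π·3² × L = 28.274334 × 923.312700 = 26106.051551

L=923.313 V=26106.052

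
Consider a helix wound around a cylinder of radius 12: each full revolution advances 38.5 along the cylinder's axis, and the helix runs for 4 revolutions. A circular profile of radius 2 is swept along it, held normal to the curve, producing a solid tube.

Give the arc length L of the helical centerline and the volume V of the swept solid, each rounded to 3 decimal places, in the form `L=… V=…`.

L=338.636 V=4255.424

2πR = 2π·12 = 75.398224
per-turn = √(75.398224² + 38.5²) = √(5684.8921 + 1482.25) = √7167.1421 = 84.658976
L = 4 × 84.658976 = 338.635902
V = π·2² × L = 12.566371 × 338.635902 = 4255.424249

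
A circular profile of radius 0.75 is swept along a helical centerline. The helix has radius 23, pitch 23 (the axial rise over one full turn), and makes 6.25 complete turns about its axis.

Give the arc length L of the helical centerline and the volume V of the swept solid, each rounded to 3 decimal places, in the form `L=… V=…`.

2πR = 2π·23 = 144.513262
per-turn = √(144.513262² + 23²) = √(20884.0829 + 529) = √21413.0829 = 146.332098
L = 6.25 × 146.332098 = 914.575613
V = π·0.75² × L = 1.767146 × 914.575613 = 1616.188515

L=914.576 V=1616.189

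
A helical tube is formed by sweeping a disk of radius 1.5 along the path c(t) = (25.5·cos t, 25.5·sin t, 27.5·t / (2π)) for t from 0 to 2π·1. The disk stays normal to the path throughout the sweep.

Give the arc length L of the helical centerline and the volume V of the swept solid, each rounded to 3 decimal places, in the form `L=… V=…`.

L=162.564 V=1149.098

2πR = 2π·25.5 = 160.221225
per-turn = √(160.221225² + 27.5²) = √(25670.8410 + 756.25) = √26427.0910 = 162.564114
L = 1 × 162.564114 = 162.564114
V = π·1.5² × L = 7.068583 × 162.564114 = 1149.098007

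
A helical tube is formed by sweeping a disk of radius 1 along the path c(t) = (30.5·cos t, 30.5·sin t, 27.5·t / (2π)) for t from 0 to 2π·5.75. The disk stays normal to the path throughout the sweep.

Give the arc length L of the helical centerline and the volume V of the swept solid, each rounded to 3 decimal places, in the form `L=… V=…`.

2πR = 2π·30.5 = 191.637152
per-turn = √(191.637152² + 27.5²) = √(36724.7980 + 756.25) = √37481.0480 = 193.600227
L = 5.75 × 193.600227 = 1113.201306
V = π·1² × L = 3.141593 × 1113.201306 = 3497.225046

L=1113.201 V=3497.225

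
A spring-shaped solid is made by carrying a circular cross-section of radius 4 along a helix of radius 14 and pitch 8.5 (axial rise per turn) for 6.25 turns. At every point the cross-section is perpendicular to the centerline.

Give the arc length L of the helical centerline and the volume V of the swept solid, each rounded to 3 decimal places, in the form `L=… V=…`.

2πR = 2π·14 = 87.964594
per-turn = √(87.964594² + 8.5²) = √(7737.7699 + 72.25) = √7810.0199 = 88.374317
L = 6.25 × 88.374317 = 552.339479
V = π·4² × L = 50.265482 × 552.339479 = 27763.610408

L=552.339 V=27763.610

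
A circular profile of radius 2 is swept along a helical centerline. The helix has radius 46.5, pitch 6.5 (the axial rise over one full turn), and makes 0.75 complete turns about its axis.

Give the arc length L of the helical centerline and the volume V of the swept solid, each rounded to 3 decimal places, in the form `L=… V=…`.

2πR = 2π·46.5 = 292.168117
per-turn = √(292.168117² + 6.5²) = √(85362.2085 + 42.25) = √85404.4585 = 292.240412
L = 0.75 × 292.240412 = 219.180309
V = π·2² × L = 12.566371 × 219.180309 = 2754.300995

L=219.180 V=2754.301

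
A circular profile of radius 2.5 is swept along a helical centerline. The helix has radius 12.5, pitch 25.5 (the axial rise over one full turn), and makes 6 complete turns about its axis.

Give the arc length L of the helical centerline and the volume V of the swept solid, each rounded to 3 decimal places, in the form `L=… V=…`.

2πR = 2π·12.5 = 78.539816
per-turn = √(78.539816² + 25.5²) = √(6168.5028 + 650.25) = √6818.7528 = 82.575739
L = 6 × 82.575739 = 495.454437
V = π·2.5² × L = 19.634954 × 495.454437 = 9728.225119

L=495.454 V=9728.225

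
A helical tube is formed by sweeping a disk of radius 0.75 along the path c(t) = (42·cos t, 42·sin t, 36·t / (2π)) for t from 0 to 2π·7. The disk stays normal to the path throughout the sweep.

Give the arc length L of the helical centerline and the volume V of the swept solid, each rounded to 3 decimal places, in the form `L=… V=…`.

2πR = 2π·42 = 263.893783
per-turn = √(263.893783² + 36²) = √(69639.9287 + 1296) = √70935.9287 = 266.337997
L = 7 × 266.337997 = 1864.365979
V = π·0.75² × L = 1.767146 × 1864.365979 = 3294.606636

L=1864.366 V=3294.607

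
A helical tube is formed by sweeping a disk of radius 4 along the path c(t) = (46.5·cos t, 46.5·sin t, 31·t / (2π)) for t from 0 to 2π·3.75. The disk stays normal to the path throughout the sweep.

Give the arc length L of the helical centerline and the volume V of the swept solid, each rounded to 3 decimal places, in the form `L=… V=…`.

L=1101.780 V=55381.525

2πR = 2π·46.5 = 292.168117
per-turn = √(292.168117² + 31²) = √(85362.2085 + 961) = √86323.2085 = 293.808115
L = 3.75 × 293.808115 = 1101.780431
V = π·4² × L = 50.265482 × 1101.780431 = 55381.524947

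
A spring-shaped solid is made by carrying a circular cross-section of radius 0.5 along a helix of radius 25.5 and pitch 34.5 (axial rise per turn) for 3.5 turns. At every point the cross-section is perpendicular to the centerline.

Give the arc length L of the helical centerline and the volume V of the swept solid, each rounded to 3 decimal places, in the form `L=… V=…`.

2πR = 2π·25.5 = 160.221225
per-turn = √(160.221225² + 34.5²) = √(25670.8410 + 1190.25) = √26861.0910 = 163.893536
L = 3.5 × 163.893536 = 573.627375
V = π·0.5² × L = 0.785398 × 573.627375 = 450.525887

L=573.627 V=450.526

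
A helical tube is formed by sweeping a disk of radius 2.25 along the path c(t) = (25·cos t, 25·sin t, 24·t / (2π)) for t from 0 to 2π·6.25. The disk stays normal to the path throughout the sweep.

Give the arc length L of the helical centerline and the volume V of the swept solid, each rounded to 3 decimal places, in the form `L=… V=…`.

2πR = 2π·25 = 157.079633
per-turn = √(157.079633² + 24²) = √(24674.0110 + 576) = √25250.0110 = 158.902520
L = 6.25 × 158.902520 = 993.140753
V = π·2.25² × L = 15.904313 × 993.140753 = 15795.221195

L=993.141 V=15795.221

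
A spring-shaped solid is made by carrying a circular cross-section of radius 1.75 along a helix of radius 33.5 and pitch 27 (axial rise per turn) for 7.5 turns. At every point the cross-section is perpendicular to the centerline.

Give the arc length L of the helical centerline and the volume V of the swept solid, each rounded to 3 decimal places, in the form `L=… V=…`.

2πR = 2π·33.5 = 210.486708
per-turn = √(210.486708² + 27²) = √(44304.6542 + 729) = √45033.6542 = 212.211343
L = 7.5 × 212.211343 = 1591.585074
V = π·1.75² × L = 9.621128 × 1591.585074 = 15312.842922

L=1591.585 V=15312.843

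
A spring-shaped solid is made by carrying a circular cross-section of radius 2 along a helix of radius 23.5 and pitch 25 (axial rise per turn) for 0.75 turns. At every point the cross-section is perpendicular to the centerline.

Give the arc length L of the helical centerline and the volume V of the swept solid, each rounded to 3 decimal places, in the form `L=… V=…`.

L=112.317 V=1411.420

2πR = 2π·23.5 = 147.654855
per-turn = √(147.654855² + 25²) = √(21801.9561 + 625) = √22426.9561 = 149.756322
L = 0.75 × 149.756322 = 112.317242
V = π·2² × L = 12.566371 × 112.317242 = 1411.420088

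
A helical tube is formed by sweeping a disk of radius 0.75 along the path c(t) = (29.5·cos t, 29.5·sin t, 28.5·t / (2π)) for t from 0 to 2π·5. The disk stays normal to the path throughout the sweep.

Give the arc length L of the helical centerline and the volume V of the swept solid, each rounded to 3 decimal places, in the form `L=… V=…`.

2πR = 2π·29.5 = 185.353967
per-turn = √(185.353967² + 28.5²) = √(34356.0929 + 812.25) = √35168.3429 = 187.532245
L = 5 × 187.532245 = 937.661225
V = π·0.75² × L = 1.767146 × 937.661225 = 1656.984159

L=937.661 V=1656.984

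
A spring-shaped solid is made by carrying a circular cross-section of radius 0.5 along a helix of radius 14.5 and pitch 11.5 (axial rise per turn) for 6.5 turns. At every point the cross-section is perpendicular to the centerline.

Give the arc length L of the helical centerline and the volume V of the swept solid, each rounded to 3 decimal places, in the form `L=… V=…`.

L=596.889 V=468.796

2πR = 2π·14.5 = 91.106187
per-turn = √(91.106187² + 11.5²) = √(8300.3373 + 132.25) = √8432.5873 = 91.829120
L = 6.5 × 91.829120 = 596.889281
V = π·0.5² × L = 0.785398 × 596.889281 = 468.795745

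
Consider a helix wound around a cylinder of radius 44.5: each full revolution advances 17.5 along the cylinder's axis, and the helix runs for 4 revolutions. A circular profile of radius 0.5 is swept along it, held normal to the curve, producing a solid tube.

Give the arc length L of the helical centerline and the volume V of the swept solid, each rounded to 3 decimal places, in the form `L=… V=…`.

2πR = 2π·44.5 = 279.601746
per-turn = √(279.601746² + 17.5²) = √(78177.1365 + 306.25) = √78483.3865 = 280.148865
L = 4 × 280.148865 = 1120.595459
V = π·0.5² × L = 0.785398 × 1120.595459 = 880.113616

L=1120.595 V=880.114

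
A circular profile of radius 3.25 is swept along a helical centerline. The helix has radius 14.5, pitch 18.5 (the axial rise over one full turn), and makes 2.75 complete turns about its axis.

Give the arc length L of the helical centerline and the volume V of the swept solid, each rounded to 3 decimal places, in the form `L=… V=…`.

2πR = 2π·14.5 = 91.106187
per-turn = √(91.106187² + 18.5²) = √(8300.3373 + 342.25) = √8642.5873 = 92.965517
L = 2.75 × 92.965517 = 255.655171
V = π·3.25² × L = 33.183072 × 255.655171 = 8483.424050

L=255.655 V=8483.424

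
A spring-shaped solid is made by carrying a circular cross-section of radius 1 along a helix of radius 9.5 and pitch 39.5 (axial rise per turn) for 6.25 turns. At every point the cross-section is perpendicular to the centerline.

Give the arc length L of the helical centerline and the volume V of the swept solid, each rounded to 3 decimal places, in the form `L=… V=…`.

L=447.352 V=1405.399

2πR = 2π·9.5 = 59.690260
per-turn = √(59.690260² + 39.5²) = √(3562.9272 + 1560.25) = √5123.1772 = 71.576373
L = 6.25 × 71.576373 = 447.352332
V = π·1² × L = 3.141593 × 447.352332 = 1405.398800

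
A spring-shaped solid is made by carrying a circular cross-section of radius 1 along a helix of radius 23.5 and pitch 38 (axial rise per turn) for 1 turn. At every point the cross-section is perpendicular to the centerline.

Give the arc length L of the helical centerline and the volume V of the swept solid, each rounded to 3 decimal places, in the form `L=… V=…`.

2πR = 2π·23.5 = 147.654855
per-turn = √(147.654855² + 38²) = √(21801.9561 + 1444) = √23245.9561 = 152.466246
L = 1 × 152.466246 = 152.466246
V = π·1² × L = 3.141593 × 152.466246 = 478.986838

L=152.466 V=478.987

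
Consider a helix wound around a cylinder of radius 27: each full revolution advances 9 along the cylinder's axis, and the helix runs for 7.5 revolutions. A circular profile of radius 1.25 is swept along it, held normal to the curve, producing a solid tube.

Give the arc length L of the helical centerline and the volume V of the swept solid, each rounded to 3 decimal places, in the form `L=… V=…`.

L=1274.134 V=6254.392

2πR = 2π·27 = 169.646003
per-turn = √(169.646003² + 9²) = √(28779.7664 + 81) = √28860.7664 = 169.884568
L = 7.5 × 169.884568 = 1274.134260
V = π·1.25² × L = 4.908739 × 1274.134260 = 6254.391922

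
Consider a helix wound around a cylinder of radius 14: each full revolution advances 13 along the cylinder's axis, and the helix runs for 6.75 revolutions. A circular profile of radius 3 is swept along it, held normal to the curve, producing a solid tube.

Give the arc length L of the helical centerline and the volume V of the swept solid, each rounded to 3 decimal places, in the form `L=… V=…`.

2πR = 2π·14 = 87.964594
per-turn = √(87.964594² + 13²) = √(7737.7699 + 169) = √7906.7699 = 88.920019
L = 6.75 × 88.920019 = 600.210131
V = π·3² × L = 28.274334 × 600.210131 = 16970.541642

L=600.210 V=16970.542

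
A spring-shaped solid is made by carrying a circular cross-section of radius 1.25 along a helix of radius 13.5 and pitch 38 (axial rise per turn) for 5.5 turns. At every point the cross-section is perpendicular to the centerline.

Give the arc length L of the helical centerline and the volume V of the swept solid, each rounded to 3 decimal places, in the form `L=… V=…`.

2πR = 2π·13.5 = 84.823002
per-turn = √(84.823002² + 38²) = √(7194.9416 + 1444) = √8638.9416 = 92.945907
L = 5.5 × 92.945907 = 511.202488
V = π·1.25² × L = 4.908739 × 511.202488 = 2509.359345

L=511.202 V=2509.359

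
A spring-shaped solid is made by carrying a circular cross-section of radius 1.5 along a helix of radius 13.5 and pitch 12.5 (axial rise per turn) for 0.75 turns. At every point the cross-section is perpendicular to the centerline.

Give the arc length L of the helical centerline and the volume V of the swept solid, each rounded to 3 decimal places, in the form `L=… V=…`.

2πR = 2π·13.5 = 84.823002
per-turn = √(84.823002² + 12.5²) = √(7194.9416 + 156.25) = √7351.1916 = 85.739090
L = 0.75 × 85.739090 = 64.304318
V = π·1.5² × L = 7.068583 × 64.304318 = 454.540437

L=64.304 V=454.540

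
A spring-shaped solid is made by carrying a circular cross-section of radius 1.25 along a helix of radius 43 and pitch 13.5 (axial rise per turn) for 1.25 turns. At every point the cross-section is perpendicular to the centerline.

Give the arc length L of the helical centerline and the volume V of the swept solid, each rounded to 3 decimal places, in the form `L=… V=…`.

L=338.143 V=1659.853

2πR = 2π·43 = 270.176968
per-turn = √(270.176968² + 13.5²) = √(72995.5942 + 182.25) = √73177.8442 = 270.514037
L = 1.25 × 270.514037 = 338.142546
V = π·1.25² × L = 4.908739 × 338.142546 = 1659.853342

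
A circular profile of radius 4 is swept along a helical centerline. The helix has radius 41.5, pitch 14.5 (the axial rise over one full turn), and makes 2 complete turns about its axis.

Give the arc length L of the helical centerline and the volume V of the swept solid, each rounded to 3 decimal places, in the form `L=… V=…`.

2πR = 2π·41.5 = 260.752190
per-turn = √(260.752190² + 14.5²) = √(67991.7047 + 210.25) = √68201.9547 = 261.155040
L = 2 × 261.155040 = 522.310079
V = π·4² × L = 50.265482 × 522.310079 = 26254.168125

L=522.310 V=26254.168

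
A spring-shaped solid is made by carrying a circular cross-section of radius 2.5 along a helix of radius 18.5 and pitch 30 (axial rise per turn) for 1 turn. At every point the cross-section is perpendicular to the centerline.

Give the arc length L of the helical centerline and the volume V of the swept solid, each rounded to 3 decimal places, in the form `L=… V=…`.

L=120.048 V=2357.134

2πR = 2π·18.5 = 116.238928
per-turn = √(116.238928² + 30²) = √(13511.4884 + 900) = √14411.4884 = 120.047859
L = 1 × 120.047859 = 120.047859
V = π·2.5² × L = 19.634954 × 120.047859 = 2357.134197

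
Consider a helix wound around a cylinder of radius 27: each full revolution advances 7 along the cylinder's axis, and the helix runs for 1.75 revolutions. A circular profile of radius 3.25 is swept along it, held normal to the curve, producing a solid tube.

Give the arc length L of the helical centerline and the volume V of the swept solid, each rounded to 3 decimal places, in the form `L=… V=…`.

2πR = 2π·27 = 169.646003
per-turn = √(169.646003² + 7²) = √(28779.7664 + 49) = √28828.7664 = 169.790360
L = 1.75 × 169.790360 = 297.133130
V = π·3.25² × L = 33.183072 × 297.133130 = 9859.790181

L=297.133 V=9859.790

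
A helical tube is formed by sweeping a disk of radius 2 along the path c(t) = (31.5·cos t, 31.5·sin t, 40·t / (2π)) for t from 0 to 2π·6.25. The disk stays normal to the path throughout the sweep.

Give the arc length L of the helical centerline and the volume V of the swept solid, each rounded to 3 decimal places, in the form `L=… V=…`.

L=1262.012 V=15858.910

2πR = 2π·31.5 = 197.920337
per-turn = √(197.920337² + 40²) = √(39172.4599 + 1600) = √40772.4599 = 201.921915
L = 6.25 × 201.921915 = 1262.011970
V = π·2² × L = 12.566371 × 1262.011970 = 15858.910141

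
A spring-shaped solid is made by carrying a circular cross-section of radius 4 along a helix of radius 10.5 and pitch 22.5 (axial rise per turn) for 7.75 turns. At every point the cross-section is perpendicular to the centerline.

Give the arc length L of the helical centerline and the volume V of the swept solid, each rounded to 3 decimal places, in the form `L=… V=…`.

L=540.211 V=27153.989

2πR = 2π·10.5 = 65.973446
per-turn = √(65.973446² + 22.5²) = √(4352.4955 + 506.25) = √4858.7455 = 69.704702
L = 7.75 × 69.704702 = 540.211444
V = π·4² × L = 50.265482 × 540.211444 = 27153.988853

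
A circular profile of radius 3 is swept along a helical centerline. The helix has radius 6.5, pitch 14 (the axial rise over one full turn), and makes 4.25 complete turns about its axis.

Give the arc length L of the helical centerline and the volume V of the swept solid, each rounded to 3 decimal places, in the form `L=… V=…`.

L=183.488 V=5188.000

2πR = 2π·6.5 = 40.840704
per-turn = √(40.840704² + 14²) = √(1667.9631 + 196) = √1863.9631 = 43.173639
L = 4.25 × 43.173639 = 183.487968
V = π·3² × L = 28.274334 × 183.487968 = 5188.000062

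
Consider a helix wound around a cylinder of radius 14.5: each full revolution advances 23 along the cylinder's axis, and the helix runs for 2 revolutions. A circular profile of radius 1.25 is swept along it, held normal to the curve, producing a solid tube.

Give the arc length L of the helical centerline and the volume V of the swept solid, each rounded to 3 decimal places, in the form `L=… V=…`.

L=187.929 V=922.495

2πR = 2π·14.5 = 91.106187
per-turn = √(91.106187² + 23²) = √(8300.3373 + 529) = √8829.3373 = 93.964553
L = 2 × 93.964553 = 187.929107
V = π·1.25² × L = 4.908739 × 187.929107 = 922.494846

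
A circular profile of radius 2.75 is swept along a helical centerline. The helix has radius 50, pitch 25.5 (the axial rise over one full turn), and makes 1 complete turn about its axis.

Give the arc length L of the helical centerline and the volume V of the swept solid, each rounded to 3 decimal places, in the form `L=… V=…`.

2πR = 2π·50 = 314.159265
per-turn = √(314.159265² + 25.5²) = √(98696.0440 + 650.25) = √99346.2940 = 315.192471
L = 1 × 315.192471 = 315.192471
V = π·2.75² × L = 23.758294 × 315.192471 = 7488.435541

L=315.192 V=7488.436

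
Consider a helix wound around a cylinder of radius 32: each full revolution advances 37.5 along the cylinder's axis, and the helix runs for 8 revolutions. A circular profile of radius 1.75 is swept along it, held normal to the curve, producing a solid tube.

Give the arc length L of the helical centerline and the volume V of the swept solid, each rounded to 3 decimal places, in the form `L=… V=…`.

2πR = 2π·32 = 201.061930
per-turn = √(201.061930² + 37.5²) = √(40425.8996 + 1406.25) = √41832.1496 = 204.529092
L = 8 × 204.529092 = 1636.232739
V = π·1.75² × L = 9.621128 × 1636.232739 = 15742.403804

L=1636.233 V=15742.404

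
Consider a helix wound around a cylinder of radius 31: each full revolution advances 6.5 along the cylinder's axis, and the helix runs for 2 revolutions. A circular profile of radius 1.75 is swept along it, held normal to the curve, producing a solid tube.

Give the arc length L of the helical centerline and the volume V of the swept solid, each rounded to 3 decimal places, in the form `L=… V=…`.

2πR = 2π·31 = 194.778745
per-turn = √(194.778745² + 6.5²) = √(37938.7593 + 42.25) = √37981.0093 = 194.887171
L = 2 × 194.887171 = 389.774341
V = π·1.75² × L = 9.621128 × 389.774341 = 3750.068636

L=389.774 V=3750.069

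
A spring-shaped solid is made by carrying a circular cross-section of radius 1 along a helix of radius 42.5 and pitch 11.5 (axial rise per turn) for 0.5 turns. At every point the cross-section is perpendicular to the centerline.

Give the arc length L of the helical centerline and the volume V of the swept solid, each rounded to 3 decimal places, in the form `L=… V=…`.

2πR = 2π·42.5 = 267.035376
per-turn = √(267.035376² + 11.5²) = √(71307.8918 + 132.25) = √71440.1418 = 267.282887
L = 0.5 × 267.282887 = 133.641444
V = π·1² × L = 3.141593 × 133.641444 = 419.846977

L=133.641 V=419.847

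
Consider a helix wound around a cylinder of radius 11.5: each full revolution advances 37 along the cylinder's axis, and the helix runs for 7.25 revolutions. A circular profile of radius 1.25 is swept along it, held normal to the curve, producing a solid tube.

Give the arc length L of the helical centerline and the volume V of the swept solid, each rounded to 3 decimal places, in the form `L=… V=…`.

L=588.547 V=2889.025

2πR = 2π·11.5 = 72.256631
per-turn = √(72.256631² + 37²) = √(5221.0207 + 1369) = √6590.0207 = 81.178943
L = 7.25 × 81.178943 = 588.547334
V = π·1.25² × L = 4.908739 × 588.547334 = 2889.024971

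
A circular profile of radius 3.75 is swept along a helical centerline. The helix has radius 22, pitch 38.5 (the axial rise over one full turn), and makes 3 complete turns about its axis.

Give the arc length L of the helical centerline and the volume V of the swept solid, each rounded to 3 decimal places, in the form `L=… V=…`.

2πR = 2π·22 = 138.230077
per-turn = √(138.230077² + 38.5²) = √(19107.5541 + 1482.25) = √20589.8041 = 143.491478
L = 3 × 143.491478 = 430.474433
V = π·3.75² × L = 44.178647 × 430.474433 = 19017.777865

L=430.474 V=19017.778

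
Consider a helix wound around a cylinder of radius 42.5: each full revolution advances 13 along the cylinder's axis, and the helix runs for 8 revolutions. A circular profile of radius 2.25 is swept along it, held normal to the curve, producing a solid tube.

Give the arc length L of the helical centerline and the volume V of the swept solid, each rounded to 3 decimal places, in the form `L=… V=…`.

L=2138.813 V=34016.351

2πR = 2π·42.5 = 267.035376
per-turn = √(267.035376² + 13²) = √(71307.8918 + 169) = √71476.8918 = 267.351626
L = 8 × 267.351626 = 2138.813006
V = π·2.25² × L = 15.904313 × 2138.813006 = 34016.351089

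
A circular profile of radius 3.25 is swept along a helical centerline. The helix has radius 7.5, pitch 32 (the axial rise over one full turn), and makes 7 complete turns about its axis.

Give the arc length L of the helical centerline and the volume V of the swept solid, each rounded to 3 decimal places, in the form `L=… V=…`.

2πR = 2π·7.5 = 47.123890
per-turn = √(47.123890² + 32²) = √(2220.6610 + 1024) = √3244.6610 = 56.961926
L = 7 × 56.961926 = 398.733481
V = π·3.25² × L = 33.183072 × 398.733481 = 13231.201955

L=398.733 V=13231.202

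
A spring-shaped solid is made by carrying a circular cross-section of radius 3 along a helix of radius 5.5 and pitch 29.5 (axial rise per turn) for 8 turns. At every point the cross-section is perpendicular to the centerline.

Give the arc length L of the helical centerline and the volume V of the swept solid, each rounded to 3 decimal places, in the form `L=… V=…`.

2πR = 2π·5.5 = 34.557519
per-turn = √(34.557519² + 29.5²) = √(1194.2221 + 870.25) = √2064.4721 = 45.436463
L = 8 × 45.436463 = 363.491701
V = π·3² × L = 28.274334 × 363.491701 = 10277.485709

L=363.492 V=10277.486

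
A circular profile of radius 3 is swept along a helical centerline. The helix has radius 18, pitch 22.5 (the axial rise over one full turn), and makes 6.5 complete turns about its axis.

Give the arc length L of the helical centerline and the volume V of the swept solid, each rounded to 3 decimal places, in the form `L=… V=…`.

L=749.539 V=21192.724

2πR = 2π·18 = 113.097336
per-turn = √(113.097336² + 22.5²) = √(12791.0073 + 506.25) = √13297.2573 = 115.313734
L = 6.5 × 115.313734 = 749.539273
V = π·3² × L = 28.274334 × 749.539273 = 21192.723650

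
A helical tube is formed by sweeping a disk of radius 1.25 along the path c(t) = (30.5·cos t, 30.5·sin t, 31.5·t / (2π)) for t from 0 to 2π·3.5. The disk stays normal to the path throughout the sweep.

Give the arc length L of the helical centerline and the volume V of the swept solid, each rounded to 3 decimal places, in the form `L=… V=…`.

L=679.731 V=3336.620

2πR = 2π·30.5 = 191.637152
per-turn = √(191.637152² + 31.5²) = √(36724.7980 + 992.25) = √37717.0480 = 194.208774
L = 3.5 × 194.208774 = 679.730710
V = π·1.25² × L = 4.908739 × 679.730710 = 3336.620319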